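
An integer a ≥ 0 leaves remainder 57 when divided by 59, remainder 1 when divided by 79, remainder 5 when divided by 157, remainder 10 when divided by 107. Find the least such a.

48930468

The moduli are pairwise coprime; N = 59·79·157·107 = 78300139.
N/59 = 1327121; 1327121 ≡ 34 (mod 59); 34·33 ≡ 1, so inverse 33.
N/79 = 991141; 991141 ≡ 7 (mod 79); 7·34 ≡ 1, so inverse 34.
N/157 = 498727; 498727 ≡ 95 (mod 157); 95·119 ≡ 1, so inverse 119.
N/107 = 731777; 731777 ≡ 4 (mod 107); 4·27 ≡ 1, so inverse 27.
a ≡ 57·1327121·33 + 1·991141·34 + 5·498727·119 + 10·731777·27 = 3024335750.
3024335750 mod 78300139 = 48930468.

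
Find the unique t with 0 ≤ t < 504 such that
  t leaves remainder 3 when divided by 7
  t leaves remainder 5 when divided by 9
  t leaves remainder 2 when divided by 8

122

From t ≡ 3 (mod 7) write t = 3 + 7s. Substituting into t ≡ 5 (mod 9) gives 7s ≡ 2 (mod 9), and since 7⁻¹ ≡ 4 (mod 9), s ≡ 8. Hence t ≡ 3 + 7·8 = 59 (mod 63).
From t ≡ 59 (mod 63) write t = 59 + 63s. Substituting into t ≡ 2 (mod 8) gives 63s ≡ 7 (mod 8), and since 7⁻¹ ≡ 7 (mod 8), s ≡ 1. Hence t ≡ 59 + 63·1 = 122 (mod 504).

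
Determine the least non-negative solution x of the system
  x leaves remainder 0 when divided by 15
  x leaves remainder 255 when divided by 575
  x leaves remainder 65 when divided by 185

gcd(15, 575) = 5 and 5 | (255 − 0), so the pair is consistent; merging gives x ≡ 255 (mod 1725), where 1725 = lcm(15, 575).
gcd(1725, 185) = 5 and 5 | (65 − 255), so the pair is consistent; merging gives x ≡ 5430 (mod 63825), where 63825 = lcm(1725, 185).
The solution is unique modulo lcm(15, 575, 185) = 63825.

5430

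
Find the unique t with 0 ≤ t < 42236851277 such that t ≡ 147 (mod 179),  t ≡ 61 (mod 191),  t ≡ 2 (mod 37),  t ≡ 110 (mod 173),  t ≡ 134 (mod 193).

33433019960

The moduli are pairwise coprime; N = 179·191·37·173·193 = 42236851277.
N/179 = 235960063; 235960063 ≡ 115 (mod 179); 115·165 ≡ 1, so inverse 165.
N/191 = 221135347; 221135347 ≡ 131 (mod 191); 131·35 ≡ 1, so inverse 35.
N/37 = 1141536521; 1141536521 ≡ 15 (mod 37); 15·5 ≡ 1, so inverse 5.
N/173 = 244143649; 244143649 ≡ 167 (mod 173); 167·144 ≡ 1, so inverse 144.
N/193 = 218843789; 218843789 ≡ 124 (mod 193); 124·179 ≡ 1, so inverse 179.
t ≡ 147·235960063·165 + 61·221135347·35 + 2·1141536521·5 + 110·244143649·144 + 134·218843789·179 = 15323173182234.
15323173182234 mod 42236851277 = 33433019960.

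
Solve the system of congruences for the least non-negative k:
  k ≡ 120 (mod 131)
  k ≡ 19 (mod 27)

Combine the congruences pairwise.
From k ≡ 120 (mod 131) write k = 120 + 131t. Substituting into k ≡ 19 (mod 27) gives 131t ≡ 7 (mod 27), and since 23⁻¹ ≡ 20 (mod 27), t ≡ 5. Hence k ≡ 120 + 131·5 = 775 (mod 3537).

775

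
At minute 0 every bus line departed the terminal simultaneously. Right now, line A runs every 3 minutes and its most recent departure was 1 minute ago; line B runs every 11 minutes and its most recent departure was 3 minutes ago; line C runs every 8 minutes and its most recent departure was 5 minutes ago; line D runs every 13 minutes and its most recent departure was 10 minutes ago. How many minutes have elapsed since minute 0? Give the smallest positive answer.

The moduli are pairwise coprime; N = 3·11·8·13 = 3432.
N/3 = 1144; 1144 ≡ 1 (mod 3), inverse 1.
N/11 = 312; 312 ≡ 4 (mod 11); 4·3 ≡ 1, so inverse 3.
N/8 = 429; 429 ≡ 5 (mod 8); 5·5 ≡ 1, so inverse 5.
N/13 = 264; 264 ≡ 4 (mod 13); 4·10 ≡ 1, so inverse 10.
t ≡ 1·1144·1 + 3·312·3 + 5·429·5 + 10·264·10 = 41077.
41077 mod 3432 = 3325.

3325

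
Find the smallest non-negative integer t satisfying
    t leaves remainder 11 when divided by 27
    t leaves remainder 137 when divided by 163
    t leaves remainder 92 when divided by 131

138035

From t ≡ 11 (mod 27) write t = 11 + 27s. Substituting into t ≡ 137 (mod 163) gives 27s ≡ 126 (mod 163), and since 27⁻¹ ≡ 157 (mod 163), s ≡ 59. Hence t ≡ 11 + 27·59 = 1604 (mod 4401).
From t ≡ 1604 (mod 4401) write t = 1604 + 4401s. Substituting into t ≡ 92 (mod 131) gives 4401s ≡ 60 (mod 131), and since 78⁻¹ ≡ 42 (mod 131), s ≡ 31. Hence t ≡ 1604 + 4401·31 = 138035 (mod 576531).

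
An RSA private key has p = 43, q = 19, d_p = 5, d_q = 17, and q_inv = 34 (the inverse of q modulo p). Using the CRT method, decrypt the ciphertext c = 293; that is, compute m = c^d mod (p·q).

772

m₁ = c^(d_p) mod p: c ≡ 35 (mod 43), and 35^5 mod 43 = 41.
m₂ = c^(d_q) mod q: c ≡ 8 (mod 19), and 8^17 mod 19 = 12.
h = q_inv·(m₁ − m₂) mod p = 34·(41 − 12) mod 43 = 40.
m = m₂ + h·q = 12 + 40·19 = 772.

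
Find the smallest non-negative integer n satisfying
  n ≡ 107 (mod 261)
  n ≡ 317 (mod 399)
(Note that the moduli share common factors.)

gcd(261, 399) = 3 and 3 | (317 − 107), so the pair is consistent; merging gives n ≡ 23858 (mod 34713), where 34713 = lcm(261, 399).
The solution is unique modulo lcm(261, 399) = 34713.

23858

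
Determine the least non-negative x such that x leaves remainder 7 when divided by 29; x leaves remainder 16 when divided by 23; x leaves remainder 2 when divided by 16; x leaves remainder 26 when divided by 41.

From x ≡ 7 (mod 29) write x = 7 + 29t. Substituting into x ≡ 16 (mod 23) gives 29t ≡ 9 (mod 23), and since 6⁻¹ ≡ 4 (mod 23), t ≡ 13. Hence x ≡ 7 + 29·13 = 384 (mod 667).
From x ≡ 384 (mod 667) write x = 384 + 667t. Substituting into x ≡ 2 (mod 16) gives 667t ≡ 2 (mod 16), and since 11⁻¹ ≡ 3 (mod 16), t ≡ 6. Hence x ≡ 384 + 667·6 = 4386 (mod 10672).
From x ≡ 4386 (mod 10672) write x = 4386 + 10672t. Substituting into x ≡ 26 (mod 41) gives 10672t ≡ 27 (mod 41), and since 12⁻¹ ≡ 24 (mod 41), t ≡ 33. Hence x ≡ 4386 + 10672·33 = 356562 (mod 437552).

356562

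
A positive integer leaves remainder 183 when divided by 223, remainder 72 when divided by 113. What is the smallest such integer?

Combine the congruences pairwise.
From n ≡ 183 (mod 223) write n = 183 + 223t. Substituting into n ≡ 72 (mod 113) gives 223t ≡ 2 (mod 113), and since 110⁻¹ ≡ 75 (mod 113), t ≡ 37. Hence n ≡ 183 + 223·37 = 8434 (mod 25199).

8434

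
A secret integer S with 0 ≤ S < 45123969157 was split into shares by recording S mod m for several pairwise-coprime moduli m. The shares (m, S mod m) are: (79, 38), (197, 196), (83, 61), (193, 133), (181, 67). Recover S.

The moduli are pairwise coprime; N = 79·197·83·193·181 = 45123969157.
N/79 = 571189483; 571189483 ≡ 49 (mod 79); 49·50 ≡ 1, so inverse 50.
N/197 = 229055681; 229055681 ≡ 38 (mod 197); 38·140 ≡ 1, so inverse 140.
N/83 = 543662279; 543662279 ≡ 78 (mod 83); 78·33 ≡ 1, so inverse 33.
N/193 = 233802949; 233802949 ≡ 47 (mod 193); 47·115 ≡ 1, so inverse 115.
N/181 = 249303697; 249303697 ≡ 89 (mod 181); 89·120 ≡ 1, so inverse 120.
S ≡ 38·571189483·50 + 196·229055681·140 + 61·543662279·33 + 133·233802949·115 + 67·249303697·120 = 14045357900802.
14045357900802 mod 45123969157 = 11803492975.

11803492975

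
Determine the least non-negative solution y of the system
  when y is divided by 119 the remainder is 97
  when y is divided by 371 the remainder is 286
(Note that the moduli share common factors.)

4738

gcd(119, 371) = 7 and 7 | (286 − 97), so the pair is consistent; merging gives y ≡ 4738 (mod 6307), where 6307 = lcm(119, 371).
The solution is unique modulo lcm(119, 371) = 6307.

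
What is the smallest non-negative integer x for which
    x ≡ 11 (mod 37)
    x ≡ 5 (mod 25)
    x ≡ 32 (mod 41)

3230

Combine the congruences pairwise.
From x ≡ 11 (mod 37) write x = 11 + 37t. Substituting into x ≡ 5 (mod 25) gives 37t ≡ 19 (mod 25), and since 12⁻¹ ≡ 23 (mod 25), t ≡ 12. Hence x ≡ 11 + 37·12 = 455 (mod 925).
From x ≡ 455 (mod 925) write x = 455 + 925t. Substituting into x ≡ 32 (mod 41) gives 925t ≡ 28 (mod 41), and since 23⁻¹ ≡ 25 (mod 41), t ≡ 3. Hence x ≡ 455 + 925·3 = 3230 (mod 37925).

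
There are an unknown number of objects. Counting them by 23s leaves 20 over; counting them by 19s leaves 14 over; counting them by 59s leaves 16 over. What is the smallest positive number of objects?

The moduli are pairwise coprime; M = 23·19·59 = 25783.
M/23 = 1121; 1121 ≡ 17 (mod 23); 17·19 ≡ 1, so inverse 19.
M/19 = 1357; 1357 ≡ 8 (mod 19); 8·12 ≡ 1, so inverse 12.
M/59 = 437; 437 ≡ 24 (mod 59); 24·32 ≡ 1, so inverse 32.
N ≡ 20·1121·19 + 14·1357·12 + 16·437·32 = 877700.
877700 mod 25783 = 1078.

1078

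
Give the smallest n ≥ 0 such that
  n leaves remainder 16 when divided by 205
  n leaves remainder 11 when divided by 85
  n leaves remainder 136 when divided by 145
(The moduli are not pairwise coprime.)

89601

gcd(205, 85) = 5 and 5 | (11 − 16), so the pair is consistent; merging gives n ≡ 2476 (mod 3485), where 3485 = lcm(205, 85).
gcd(3485, 145) = 5 and 5 | (136 − 2476), so the pair is consistent; merging gives n ≡ 89601 (mod 101065), where 101065 = lcm(3485, 145).
The solution is unique modulo lcm(205, 85, 145) = 101065.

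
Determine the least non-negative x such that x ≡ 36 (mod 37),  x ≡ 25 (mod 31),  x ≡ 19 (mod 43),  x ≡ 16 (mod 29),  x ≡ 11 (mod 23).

The moduli are pairwise coprime; N = 37·31·43·29·23 = 32897107.
N/37 = 889111; 889111 ≡ 1 (mod 37), inverse 1.
N/31 = 1061197; 1061197 ≡ 5 (mod 31); 5·25 ≡ 1, so inverse 25.
N/43 = 765049; 765049 ≡ 36 (mod 43); 36·6 ≡ 1, so inverse 6.
N/29 = 1134383; 1134383 ≡ 19 (mod 29); 19·26 ≡ 1, so inverse 26.
N/23 = 1430309; 1430309 ≡ 8 (mod 23); 8·3 ≡ 1, so inverse 3.
x ≡ 36·889111·1 + 25·1061197·25 + 19·765049·6 + 16·1134383·26 + 11·1430309·3 = 1301575232.
1301575232 mod 32897107 = 18588059.

18588059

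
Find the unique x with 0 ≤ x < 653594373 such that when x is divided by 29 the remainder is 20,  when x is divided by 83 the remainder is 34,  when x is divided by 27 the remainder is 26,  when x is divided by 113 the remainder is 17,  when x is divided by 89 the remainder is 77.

The moduli are pairwise coprime; N = 29·83·27·113·89 = 653594373.
N/29 = 22537737; 22537737 ≡ 10 (mod 29); 10·3 ≡ 1, so inverse 3.
N/83 = 7874631; 7874631 ≡ 6 (mod 83); 6·14 ≡ 1, so inverse 14.
N/27 = 24207199; 24207199 ≡ 25 (mod 27); 25·13 ≡ 1, so inverse 13.
N/113 = 5784021; 5784021 ≡ 3 (mod 113); 3·38 ≡ 1, so inverse 38.
N/89 = 7343757; 7343757 ≡ 11 (mod 89); 11·81 ≡ 1, so inverse 81.
x ≡ 20·22537737·3 + 34·7874631·14 + 26·24207199·13 + 17·5784021·38 + 77·7343757·81 = 62822111813.
62822111813 mod 653594373 = 77052005.

77052005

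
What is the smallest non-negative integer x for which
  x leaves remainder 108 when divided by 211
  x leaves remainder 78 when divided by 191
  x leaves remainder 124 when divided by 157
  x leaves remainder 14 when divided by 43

140831636

The moduli are pairwise coprime; N = 211·191·157·43 = 272072051.
N/211 = 1289441; 1289441 ≡ 20 (mod 211); 20·95 ≡ 1, so inverse 95.
N/191 = 1424461; 1424461 ≡ 174 (mod 191); 174·146 ≡ 1, so inverse 146.
N/157 = 1732943; 1732943 ≡ 134 (mod 157); 134·116 ≡ 1, so inverse 116.
N/43 = 6327257; 6327257 ≡ 22 (mod 43); 22·2 ≡ 1, so inverse 2.
x ≡ 108·1289441·95 + 78·1424461·146 + 124·1732943·116 + 14·6327257·2 = 54555241836.
54555241836 mod 272072051 = 140831636.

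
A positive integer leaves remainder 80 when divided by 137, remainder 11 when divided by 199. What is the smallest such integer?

From k ≡ 80 (mod 137) write k = 80 + 137t. Substituting into k ≡ 11 (mod 199) gives 137t ≡ 130 (mod 199), and since 137⁻¹ ≡ 138 (mod 199), t ≡ 30. Hence k ≡ 80 + 137·30 = 4190 (mod 27263).

4190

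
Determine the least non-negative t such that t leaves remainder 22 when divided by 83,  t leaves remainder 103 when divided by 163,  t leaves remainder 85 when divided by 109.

The moduli are pairwise coprime; N = 83·163·109 = 1474661.
N/83 = 17767; 17767 ≡ 5 (mod 83); 5·50 ≡ 1, so inverse 50.
N/163 = 9047; 9047 ≡ 82 (mod 163); 82·2 ≡ 1, so inverse 2.
N/109 = 13529; 13529 ≡ 13 (mod 109); 13·42 ≡ 1, so inverse 42.
t ≡ 22·17767·50 + 103·9047·2 + 85·13529·42 = 69705912.
69705912 mod 1474661 = 396845.

396845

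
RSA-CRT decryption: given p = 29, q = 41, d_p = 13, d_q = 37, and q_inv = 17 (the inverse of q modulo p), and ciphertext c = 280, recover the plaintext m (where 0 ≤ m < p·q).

m₁ = c^(d_p) mod p: c ≡ 19 (mod 29), and 19^13 mod 29 = 3.
m₂ = c^(d_q) mod q: c ≡ 34 (mod 41), and 34^37 mod 41 = 30.
h = q_inv·(m₁ − m₂) mod p = 17·(3 − 30) mod 29 = 5.
m = m₂ + h·q = 30 + 5·41 = 235.

235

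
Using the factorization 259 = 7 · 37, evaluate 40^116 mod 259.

123

Mod 7: 40 ≡ 5; by Fermat, exponent reduces to 116 mod 6 = 2; 5^2 ≡ 4 (mod 7).
Mod 37: 40 ≡ 3; by Fermat, exponent reduces to 116 mod 36 = 8; 3^8 ≡ 12 (mod 37).
Combine by CRT: x ≡ 4 (mod 7), x ≡ 12 (mod 37) ⇒ x ≡ 123 (mod 259).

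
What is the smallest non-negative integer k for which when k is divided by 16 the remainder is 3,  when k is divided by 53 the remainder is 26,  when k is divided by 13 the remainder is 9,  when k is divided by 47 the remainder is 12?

From k ≡ 3 (mod 16) write k = 3 + 16t. Substituting into k ≡ 26 (mod 53) gives 16t ≡ 23 (mod 53), and since 16⁻¹ ≡ 10 (mod 53), t ≡ 18. Hence k ≡ 3 + 16·18 = 291 (mod 848).
From k ≡ 291 (mod 848) write k = 291 + 848t. Substituting into k ≡ 9 (mod 13) gives 848t ≡ 4 (mod 13), and since 3⁻¹ ≡ 9 (mod 13), t ≡ 10. Hence k ≡ 291 + 848·10 = 8771 (mod 11024).
From k ≡ 8771 (mod 11024) write k = 8771 + 11024t. Substituting into k ≡ 12 (mod 47) gives 11024t ≡ 30 (mod 47), and since 26⁻¹ ≡ 38 (mod 47), t ≡ 12. Hence k ≡ 8771 + 11024·12 = 141059 (mod 518128).

141059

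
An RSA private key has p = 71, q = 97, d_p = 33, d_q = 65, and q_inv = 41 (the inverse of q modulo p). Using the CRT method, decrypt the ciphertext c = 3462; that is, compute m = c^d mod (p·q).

m₁ = c^(d_p) mod p: c ≡ 54 (mod 71), and 54^33 mod 71 = 57.
m₂ = c^(d_q) mod q: c ≡ 67 (mod 97), and 67^65 mod 97 = 67.
h = q_inv·(m₁ − m₂) mod p = 41·(57 − 67) mod 71 = 16.
m = m₂ + h·q = 67 + 16·97 = 1619.

1619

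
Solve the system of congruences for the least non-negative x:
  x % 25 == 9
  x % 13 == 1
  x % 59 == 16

8984

The moduli are pairwise coprime; N = 25·13·59 = 19175.
N/25 = 767; 767 ≡ 17 (mod 25); 17·3 ≡ 1, so inverse 3.
N/13 = 1475; 1475 ≡ 6 (mod 13); 6·11 ≡ 1, so inverse 11.
N/59 = 325; 325 ≡ 30 (mod 59); 30·2 ≡ 1, so inverse 2.
x ≡ 9·767·3 + 1·1475·11 + 16·325·2 = 47334.
47334 mod 19175 = 8984.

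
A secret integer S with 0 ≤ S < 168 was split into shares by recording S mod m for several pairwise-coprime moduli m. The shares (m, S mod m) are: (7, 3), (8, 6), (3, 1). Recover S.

The moduli are pairwise coprime; N = 7·8·3 = 168.
N/7 = 24; 24 ≡ 3 (mod 7); 3·5 ≡ 1, so inverse 5.
N/8 = 21; 21 ≡ 5 (mod 8); 5·5 ≡ 1, so inverse 5.
N/3 = 56; 56 ≡ 2 (mod 3); 2·2 ≡ 1, so inverse 2.
S ≡ 3·24·5 + 6·21·5 + 1·56·2 = 1102.
1102 mod 168 = 94.

94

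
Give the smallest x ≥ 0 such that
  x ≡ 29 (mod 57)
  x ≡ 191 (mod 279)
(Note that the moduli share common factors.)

2423

Combine the congruences pairwise.
gcd(57, 279) = 3 and 3 | (191 − 29), so the pair is consistent; merging gives x ≡ 2423 (mod 5301), where 5301 = lcm(57, 279).
The solution is unique modulo lcm(57, 279) = 5301.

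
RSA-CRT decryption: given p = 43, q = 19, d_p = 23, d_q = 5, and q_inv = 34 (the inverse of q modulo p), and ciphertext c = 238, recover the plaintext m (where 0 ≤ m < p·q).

744

m₁ = c^(d_p) mod p: c ≡ 23 (mod 43), and 23^23 mod 43 = 13.
m₂ = c^(d_q) mod q: c ≡ 10 (mod 19), and 10^5 mod 19 = 3.
h = q_inv·(m₁ − m₂) mod p = 34·(13 − 3) mod 43 = 39.
m = m₂ + h·q = 3 + 39·19 = 744.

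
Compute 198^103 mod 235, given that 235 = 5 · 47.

22

Mod 5: 198 ≡ 3; by Fermat, exponent reduces to 103 mod 4 = 3; 3^3 ≡ 2 (mod 5).
Mod 47: 198 ≡ 10; by Fermat, exponent reduces to 103 mod 46 = 11; 10^11 ≡ 22 (mod 47).
Combine by CRT: x ≡ 2 (mod 5), x ≡ 22 (mod 47) ⇒ x ≡ 22 (mod 235).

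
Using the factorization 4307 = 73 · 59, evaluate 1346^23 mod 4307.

Mod 73: 1346 ≡ 32; 32^23 ≡ 55 (mod 73).
Mod 59: 1346 ≡ 48; 48^23 ≡ 35 (mod 59).
Combine by CRT: x ≡ 55 (mod 73), x ≡ 35 (mod 59) ⇒ x ≡ 566 (mod 4307).

566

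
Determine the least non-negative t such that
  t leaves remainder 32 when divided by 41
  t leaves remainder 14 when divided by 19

565

From t ≡ 32 (mod 41) write t = 32 + 41s. Substituting into t ≡ 14 (mod 19) gives 41s ≡ 1 (mod 19), and since 3⁻¹ ≡ 13 (mod 19), s ≡ 13. Hence t ≡ 32 + 41·13 = 565 (mod 779).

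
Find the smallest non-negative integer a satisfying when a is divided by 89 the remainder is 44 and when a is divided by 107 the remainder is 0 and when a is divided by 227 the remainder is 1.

From a ≡ 44 (mod 89) write a = 44 + 89t. Substituting into a ≡ 0 (mod 107) gives 89t ≡ 63 (mod 107), and since 89⁻¹ ≡ 101 (mod 107), t ≡ 50. Hence a ≡ 44 + 89·50 = 4494 (mod 9523).
From a ≡ 4494 (mod 9523) write a = 4494 + 9523t. Substituting into a ≡ 1 (mod 227) gives 9523t ≡ 47 (mod 227), and since 216⁻¹ ≡ 165 (mod 227), t ≡ 37. Hence a ≡ 4494 + 9523·37 = 356845 (mod 2161721).

356845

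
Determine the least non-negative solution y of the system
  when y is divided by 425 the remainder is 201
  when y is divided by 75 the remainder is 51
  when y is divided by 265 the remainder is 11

32076

Combine the congruences pairwise.
gcd(425, 75) = 25 and 25 | (51 − 201), so the pair is consistent; merging gives y ≡ 201 (mod 1275), where 1275 = lcm(425, 75).
gcd(1275, 265) = 5 and 5 | (11 − 201), so the pair is consistent; merging gives y ≡ 32076 (mod 67575), where 67575 = lcm(1275, 265).
The solution is unique modulo lcm(425, 75, 265) = 67575.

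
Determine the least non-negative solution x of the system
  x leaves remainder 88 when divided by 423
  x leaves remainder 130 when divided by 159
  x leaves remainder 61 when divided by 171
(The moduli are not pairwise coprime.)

gcd(423, 159) = 3 and 3 | (130 − 88), so the pair is consistent; merging gives x ≡ 4741 (mod 22419), where 22419 = lcm(423, 159).
gcd(22419, 171) = 9 and 9 | (61 − 4741), so the pair is consistent; merging gives x ≡ 139255 (mod 425961), where 425961 = lcm(22419, 171).
The solution is unique modulo lcm(423, 159, 171) = 425961.

139255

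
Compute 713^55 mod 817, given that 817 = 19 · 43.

Mod 19: 713 ≡ 10; by Fermat, exponent reduces to 55 mod 18 = 1; 10^1 ≡ 10 (mod 19).
Mod 43: 713 ≡ 25; by Fermat, exponent reduces to 55 mod 42 = 13; 25^13 ≡ 14 (mod 43).
Combine by CRT: x ≡ 10 (mod 19), x ≡ 14 (mod 43) ⇒ x ≡ 143 (mod 817).

143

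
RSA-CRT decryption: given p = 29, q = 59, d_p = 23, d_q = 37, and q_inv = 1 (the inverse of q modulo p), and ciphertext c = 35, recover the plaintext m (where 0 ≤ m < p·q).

m₁ = c^(d_p) mod p: c ≡ 6 (mod 29), and 6^23 mod 29 = 22.
m₂ = c^(d_q) mod q: c ≡ 35 (mod 59), and 35^37 mod 59 = 7.
h = q_inv·(m₁ − m₂) mod p = 1·(22 − 7) mod 29 = 15.
m = m₂ + h·q = 7 + 15·59 = 892.

892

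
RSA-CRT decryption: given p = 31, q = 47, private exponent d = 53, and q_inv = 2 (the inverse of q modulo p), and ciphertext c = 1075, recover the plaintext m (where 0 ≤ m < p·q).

d_p = d mod (p−1) = 53 mod 30 = 23; d_q = d mod (q−1) = 7.
m₁ = c^(d_p) mod p: c ≡ 21 (mod 31), and 21^23 mod 31 = 17.
m₂ = c^(d_q) mod q: c ≡ 41 (mod 47), and 41^7 mod 47 = 43.
h = q_inv·(m₁ − m₂) mod p = 2·(17 − 43) mod 31 = 10.
m = m₂ + h·q = 43 + 10·47 = 513.

513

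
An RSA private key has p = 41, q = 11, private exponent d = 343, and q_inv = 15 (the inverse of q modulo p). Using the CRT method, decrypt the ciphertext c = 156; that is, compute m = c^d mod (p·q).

d_p = d mod (p−1) = 343 mod 40 = 23; d_q = d mod (q−1) = 3.
m₁ = c^(d_p) mod p: c ≡ 33 (mod 41), and 33^23 mod 41 = 21.
m₂ = c^(d_q) mod q: c ≡ 2 (mod 11), and 2^3 mod 11 = 8.
h = q_inv·(m₁ − m₂) mod p = 15·(21 − 8) mod 41 = 31.
m = m₂ + h·q = 8 + 31·11 = 349.

349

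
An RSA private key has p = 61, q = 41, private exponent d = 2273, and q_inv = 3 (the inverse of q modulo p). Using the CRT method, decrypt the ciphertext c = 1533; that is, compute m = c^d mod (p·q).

d_p = d mod (p−1) = 2273 mod 60 = 53; d_q = d mod (q−1) = 33.
m₁ = c^(d_p) mod p: c ≡ 8 (mod 61), and 8^53 mod 61 = 37.
m₂ = c^(d_q) mod q: c ≡ 16 (mod 41), and 16^33 mod 41 = 37.
h = q_inv·(m₁ − m₂) mod p = 3·(37 − 37) mod 61 = 0.
m = m₂ + h·q = 37 + 0·41 = 37.

37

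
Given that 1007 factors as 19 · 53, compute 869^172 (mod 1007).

Mod 19: 869 ≡ 14; by Fermat, exponent reduces to 172 mod 18 = 10; 14^10 ≡ 5 (mod 19).
Mod 53: 869 ≡ 21; by Fermat, exponent reduces to 172 mod 52 = 16; 21^16 ≡ 49 (mod 53).
Combine by CRT: x ≡ 5 (mod 19), x ≡ 49 (mod 53) ⇒ x ≡ 632 (mod 1007).

632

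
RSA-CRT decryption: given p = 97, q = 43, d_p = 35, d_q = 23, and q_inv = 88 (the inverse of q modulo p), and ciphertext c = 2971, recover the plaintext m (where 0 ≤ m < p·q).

1005

m₁ = c^(d_p) mod p: c ≡ 61 (mod 97), and 61^35 mod 97 = 35.
m₂ = c^(d_q) mod q: c ≡ 4 (mod 43), and 4^23 mod 43 = 16.
h = q_inv·(m₁ − m₂) mod p = 88·(35 − 16) mod 97 = 23.
m = m₂ + h·q = 16 + 23·43 = 1005.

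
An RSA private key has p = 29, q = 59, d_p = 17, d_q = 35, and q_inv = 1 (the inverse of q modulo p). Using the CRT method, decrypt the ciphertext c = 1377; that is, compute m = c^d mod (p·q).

1461

m₁ = c^(d_p) mod p: c ≡ 14 (mod 29), and 14^17 mod 29 = 11.
m₂ = c^(d_q) mod q: c ≡ 20 (mod 59), and 20^35 mod 59 = 45.
h = q_inv·(m₁ − m₂) mod p = 1·(11 − 45) mod 29 = 24.
m = m₂ + h·q = 45 + 24·59 = 1461.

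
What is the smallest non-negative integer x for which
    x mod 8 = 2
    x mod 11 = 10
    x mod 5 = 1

186

The moduli are pairwise coprime; N = 8·11·5 = 440.
N/8 = 55; 55 ≡ 7 (mod 8); 7·7 ≡ 1, so inverse 7.
N/11 = 40; 40 ≡ 7 (mod 11); 7·8 ≡ 1, so inverse 8.
N/5 = 88; 88 ≡ 3 (mod 5); 3·2 ≡ 1, so inverse 2.
x ≡ 2·55·7 + 10·40·8 + 1·88·2 = 4146.
4146 mod 440 = 186.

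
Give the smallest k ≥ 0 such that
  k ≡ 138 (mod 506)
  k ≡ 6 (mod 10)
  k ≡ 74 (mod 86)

29486

gcd(506, 10) = 2 and 2 | (6 − 138), so the pair is consistent; merging gives k ≡ 1656 (mod 2530), where 2530 = lcm(506, 10).
gcd(2530, 86) = 2 and 2 | (74 − 1656), so the pair is consistent; merging gives k ≡ 29486 (mod 108790), where 108790 = lcm(2530, 86).
The solution is unique modulo lcm(506, 10, 86) = 108790.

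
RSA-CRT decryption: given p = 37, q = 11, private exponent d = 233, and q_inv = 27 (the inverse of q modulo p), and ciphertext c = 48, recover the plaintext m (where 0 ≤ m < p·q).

d_p = d mod (p−1) = 233 mod 36 = 17; d_q = d mod (q−1) = 3.
m₁ = c^(d_p) mod p: c ≡ 11 (mod 37), and 11^17 mod 37 = 27.
m₂ = c^(d_q) mod q: c ≡ 4 (mod 11), and 4^3 mod 11 = 9.
h = q_inv·(m₁ − m₂) mod p = 27·(27 − 9) mod 37 = 5.
m = m₂ + h·q = 9 + 5·11 = 64.

64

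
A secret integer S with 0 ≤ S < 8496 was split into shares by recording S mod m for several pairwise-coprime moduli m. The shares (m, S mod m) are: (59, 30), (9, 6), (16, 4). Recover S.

The moduli are pairwise coprime; N = 59·9·16 = 8496.
N/59 = 144; 144 ≡ 26 (mod 59); 26·25 ≡ 1, so inverse 25.
N/9 = 944; 944 ≡ 8 (mod 9); 8·8 ≡ 1, so inverse 8.
N/16 = 531; 531 ≡ 3 (mod 16); 3·11 ≡ 1, so inverse 11.
S ≡ 30·144·25 + 6·944·8 + 4·531·11 = 176676.
176676 mod 8496 = 6756.

6756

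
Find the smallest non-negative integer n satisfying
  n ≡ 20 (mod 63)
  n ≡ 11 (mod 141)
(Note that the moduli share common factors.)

Combine the congruences pairwise.
gcd(63, 141) = 3 and 3 | (11 − 20), so the pair is consistent; merging gives n ≡ 1280 (mod 2961), where 2961 = lcm(63, 141).
The solution is unique modulo lcm(63, 141) = 2961.

1280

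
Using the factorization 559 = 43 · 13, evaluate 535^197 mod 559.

71

Mod 43: 535 ≡ 19; by Fermat, exponent reduces to 197 mod 42 = 29; 19^29 ≡ 28 (mod 43).
Mod 13: 535 ≡ 2; by Fermat, exponent reduces to 197 mod 12 = 5; 2^5 ≡ 6 (mod 13).
Combine by CRT: x ≡ 28 (mod 43), x ≡ 6 (mod 13) ⇒ x ≡ 71 (mod 559).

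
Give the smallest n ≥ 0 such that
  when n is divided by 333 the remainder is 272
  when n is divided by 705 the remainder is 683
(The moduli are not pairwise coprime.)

77528

Combine the congruences pairwise.
gcd(333, 705) = 3 and 3 | (683 − 272), so the pair is consistent; merging gives n ≡ 77528 (mod 78255), where 78255 = lcm(333, 705).
The solution is unique modulo lcm(333, 705) = 78255.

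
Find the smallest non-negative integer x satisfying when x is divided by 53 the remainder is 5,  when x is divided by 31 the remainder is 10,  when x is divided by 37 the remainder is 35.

42511

The moduli are pairwise coprime; N = 53·31·37 = 60791.
N/53 = 1147; 1147 ≡ 34 (mod 53); 34·39 ≡ 1, so inverse 39.
N/31 = 1961; 1961 ≡ 8 (mod 31); 8·4 ≡ 1, so inverse 4.
N/37 = 1643; 1643 ≡ 15 (mod 37); 15·5 ≡ 1, so inverse 5.
x ≡ 5·1147·39 + 10·1961·4 + 35·1643·5 = 589630.
589630 mod 60791 = 42511.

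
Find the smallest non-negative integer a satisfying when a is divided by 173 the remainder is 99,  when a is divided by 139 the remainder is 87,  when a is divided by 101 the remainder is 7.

1806392

From a ≡ 99 (mod 173) write a = 99 + 173t. Substituting into a ≡ 87 (mod 139) gives 173t ≡ 127 (mod 139), and since 34⁻¹ ≡ 45 (mod 139), t ≡ 16. Hence a ≡ 99 + 173·16 = 2867 (mod 24047).
From a ≡ 2867 (mod 24047) write a = 2867 + 24047t. Substituting into a ≡ 7 (mod 101) gives 24047t ≡ 69 (mod 101), and since 9⁻¹ ≡ 45 (mod 101), t ≡ 75. Hence a ≡ 2867 + 24047·75 = 1806392 (mod 2428747).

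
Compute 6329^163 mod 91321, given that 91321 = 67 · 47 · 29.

Mod 67: 6329 ≡ 31; by Fermat, exponent reduces to 163 mod 66 = 31; 31^31 ≡ 32 (mod 67).
Mod 47: 6329 ≡ 31; by Fermat, exponent reduces to 163 mod 46 = 25; 31^25 ≡ 26 (mod 47).
Mod 29: 6329 ≡ 7; by Fermat, exponent reduces to 163 mod 28 = 23; 7^23 ≡ 20 (mod 29).
Combine by CRT: x ≡ 32 (mod 67), x ≡ 26 (mod 47), x ≡ 20 (mod 29) ⇒ x ≡ 59528 (mod 91321).

59528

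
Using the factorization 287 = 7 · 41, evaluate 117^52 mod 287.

Mod 7: 117 ≡ 5; by Fermat, exponent reduces to 52 mod 6 = 4; 5^4 ≡ 2 (mod 7).
Mod 41: 117 ≡ 35; by Fermat, exponent reduces to 52 mod 40 = 12; 35^12 ≡ 4 (mod 41).
Combine by CRT: x ≡ 2 (mod 7), x ≡ 4 (mod 41) ⇒ x ≡ 86 (mod 287).

86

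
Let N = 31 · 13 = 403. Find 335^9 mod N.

Mod 31: 335 ≡ 25; 25^9 ≡ 1 (mod 31).
Mod 13: 335 ≡ 10; 10^9 ≡ 12 (mod 13).
Combine by CRT: x ≡ 1 (mod 31), x ≡ 12 (mod 13) ⇒ x ≡ 311 (mod 403).

311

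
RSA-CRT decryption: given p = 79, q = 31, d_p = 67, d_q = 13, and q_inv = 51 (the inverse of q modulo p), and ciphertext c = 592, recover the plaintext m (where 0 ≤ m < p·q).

m₁ = c^(d_p) mod p: c ≡ 39 (mod 79), and 39^67 mod 79 = 6.
m₂ = c^(d_q) mod q: c ≡ 3 (mod 31), and 3^13 mod 31 = 24.
h = q_inv·(m₁ − m₂) mod p = 51·(6 − 24) mod 79 = 30.
m = m₂ + h·q = 24 + 30·31 = 954.

954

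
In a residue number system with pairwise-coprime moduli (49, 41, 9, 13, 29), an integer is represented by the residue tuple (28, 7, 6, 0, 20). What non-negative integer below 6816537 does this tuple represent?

844935

Combine the congruences pairwise.
From x ≡ 28 (mod 49) write x = 28 + 49t. Substituting into x ≡ 7 (mod 41) gives 49t ≡ 20 (mod 41), and since 8⁻¹ ≡ 36 (mod 41), t ≡ 23. Hence x ≡ 28 + 49·23 = 1155 (mod 2009).
From x ≡ 1155 (mod 2009) write x = 1155 + 2009t. Substituting into x ≡ 6 (mod 9) gives 2009t ≡ 3 (mod 9), and since 2⁻¹ ≡ 5 (mod 9), t ≡ 6. Hence x ≡ 1155 + 2009·6 = 13209 (mod 18081).
From x ≡ 13209 (mod 18081) write x = 13209 + 18081t. Substituting into x ≡ 0 (mod 13) gives 18081t ≡ 12 (mod 13), and since 11⁻¹ ≡ 6 (mod 13), t ≡ 7. Hence x ≡ 13209 + 18081·7 = 139776 (mod 235053).
From x ≡ 139776 (mod 235053) write x = 139776 + 235053t. Substituting into x ≡ 20 (mod 29) gives 235053t ≡ 24 (mod 29), and since 8⁻¹ ≡ 11 (mod 29), t ≡ 3. Hence x ≡ 139776 + 235053·3 = 844935 (mod 6816537).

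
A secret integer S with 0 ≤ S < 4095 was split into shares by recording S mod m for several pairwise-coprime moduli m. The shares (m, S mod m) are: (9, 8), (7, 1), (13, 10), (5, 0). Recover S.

The moduli are pairwise coprime; N = 9·7·13·5 = 4095.
N/9 = 455; 455 ≡ 5 (mod 9); 5·2 ≡ 1, so inverse 2.
N/7 = 585; 585 ≡ 4 (mod 7); 4·2 ≡ 1, so inverse 2.
N/13 = 315; 315 ≡ 3 (mod 13); 3·9 ≡ 1, so inverse 9.
N/5 = 819; 819 ≡ 4 (mod 5); 4·4 ≡ 1, so inverse 4.
S ≡ 8·455·2 + 1·585·2 + 10·315·9 + 0·819·4 = 36800.
36800 mod 4095 = 4040.

4040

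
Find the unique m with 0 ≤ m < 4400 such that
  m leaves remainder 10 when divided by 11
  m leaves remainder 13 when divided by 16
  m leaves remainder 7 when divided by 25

The moduli are pairwise coprime; N = 11·16·25 = 4400.
N/11 = 400; 400 ≡ 4 (mod 11); 4·3 ≡ 1, so inverse 3.
N/16 = 275; 275 ≡ 3 (mod 16); 3·11 ≡ 1, so inverse 11.
N/25 = 176; 176 ≡ 1 (mod 25), inverse 1.
m ≡ 10·400·3 + 13·275·11 + 7·176·1 = 52557.
52557 mod 4400 = 4157.

4157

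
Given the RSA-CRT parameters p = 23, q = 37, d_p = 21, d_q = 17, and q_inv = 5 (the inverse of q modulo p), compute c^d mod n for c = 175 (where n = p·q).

m₁ = c^(d_p) mod p: c ≡ 14 (mod 23), and 14^21 mod 23 = 5.
m₂ = c^(d_q) mod q: c ≡ 27 (mod 37), and 27^17 mod 37 = 11.
h = q_inv·(m₁ − m₂) mod p = 5·(5 − 11) mod 23 = 16.
m = m₂ + h·q = 11 + 16·37 = 603.

603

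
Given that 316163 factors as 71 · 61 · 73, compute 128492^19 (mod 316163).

251473

Mod 71: 128492 ≡ 53; 53^19 ≡ 62 (mod 71).
Mod 61: 128492 ≡ 26; 26^19 ≡ 31 (mod 61).
Mod 73: 128492 ≡ 12; 12^19 ≡ 61 (mod 73).
Combine by CRT: x ≡ 62 (mod 71), x ≡ 31 (mod 61), x ≡ 61 (mod 73) ⇒ x ≡ 251473 (mod 316163).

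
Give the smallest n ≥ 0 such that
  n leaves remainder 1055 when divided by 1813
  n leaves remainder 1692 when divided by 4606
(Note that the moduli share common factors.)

75388

Combine the congruences pairwise.
gcd(1813, 4606) = 49 and 49 | (1692 − 1055), so the pair is consistent; merging gives n ≡ 75388 (mod 170422), where 170422 = lcm(1813, 4606).
The solution is unique modulo lcm(1813, 4606) = 170422.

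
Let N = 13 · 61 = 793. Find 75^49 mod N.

75

Mod 13: 75 ≡ 10; by Fermat, exponent reduces to 49 mod 12 = 1; 10^1 ≡ 10 (mod 13).
Mod 61: 75 ≡ 14; 14^49 ≡ 14 (mod 61).
Combine by CRT: x ≡ 10 (mod 13), x ≡ 14 (mod 61) ⇒ x ≡ 75 (mod 793).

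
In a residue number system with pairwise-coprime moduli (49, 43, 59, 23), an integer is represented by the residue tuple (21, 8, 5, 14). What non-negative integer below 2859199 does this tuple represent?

The moduli are pairwise coprime; N = 49·43·59·23 = 2859199.
N/49 = 58351; 58351 ≡ 41 (mod 49); 41·6 ≡ 1, so inverse 6.
N/43 = 66493; 66493 ≡ 15 (mod 43); 15·23 ≡ 1, so inverse 23.
N/59 = 48461; 48461 ≡ 22 (mod 59); 22·51 ≡ 1, so inverse 51.
N/23 = 124313; 124313 ≡ 21 (mod 23); 21·11 ≡ 1, so inverse 11.
x ≡ 21·58351·6 + 8·66493·23 + 5·48461·51 + 14·124313·11 = 51088695.
51088695 mod 2859199 = 2482312.

2482312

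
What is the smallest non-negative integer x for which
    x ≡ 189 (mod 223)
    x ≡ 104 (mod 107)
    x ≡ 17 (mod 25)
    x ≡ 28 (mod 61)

The moduli are pairwise coprime; N = 223·107·25·61 = 36388025.
N/223 = 163175; 163175 ≡ 162 (mod 223); 162·106 ≡ 1, so inverse 106.
N/107 = 340075; 340075 ≡ 29 (mod 107); 29·48 ≡ 1, so inverse 48.
N/25 = 1455521; 1455521 ≡ 21 (mod 25); 21·6 ≡ 1, so inverse 6.
N/61 = 596525; 596525 ≡ 6 (mod 61); 6·51 ≡ 1, so inverse 51.
x ≡ 189·163175·106 + 104·340075·48 + 17·1455521·6 + 28·596525·51 = 5967003192.
5967003192 mod 36388025 = 35755117.

35755117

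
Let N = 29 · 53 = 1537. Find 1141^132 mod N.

Mod 29: 1141 ≡ 10; by Fermat, exponent reduces to 132 mod 28 = 20; 10^20 ≡ 7 (mod 29).
Mod 53: 1141 ≡ 28; by Fermat, exponent reduces to 132 mod 52 = 28; 28^28 ≡ 42 (mod 53).
Combine by CRT: x ≡ 7 (mod 29), x ≡ 42 (mod 53) ⇒ x ≡ 413 (mod 1537).

413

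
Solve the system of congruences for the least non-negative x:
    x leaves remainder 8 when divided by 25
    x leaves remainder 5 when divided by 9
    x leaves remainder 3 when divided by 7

Combine the congruences pairwise.
From x ≡ 8 (mod 25) write x = 8 + 25t. Substituting into x ≡ 5 (mod 9) gives 25t ≡ 6 (mod 9), and since 7⁻¹ ≡ 4 (mod 9), t ≡ 6. Hence x ≡ 8 + 25·6 = 158 (mod 225).
From x ≡ 158 (mod 225) write x = 158 + 225t. Substituting into x ≡ 3 (mod 7) gives 225t ≡ 6 (mod 7), and since 1⁻¹ ≡ 1 (mod 7), t ≡ 6. Hence x ≡ 158 + 225·6 = 1508 (mod 1575).

1508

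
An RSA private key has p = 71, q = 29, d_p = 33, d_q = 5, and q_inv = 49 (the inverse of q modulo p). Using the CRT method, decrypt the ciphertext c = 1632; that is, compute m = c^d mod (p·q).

1419

m₁ = c^(d_p) mod p: c ≡ 70 (mod 71), and 70^33 mod 71 = 70.
m₂ = c^(d_q) mod q: c ≡ 8 (mod 29), and 8^5 mod 29 = 27.
h = q_inv·(m₁ − m₂) mod p = 49·(70 − 27) mod 71 = 48.
m = m₂ + h·q = 27 + 48·29 = 1419.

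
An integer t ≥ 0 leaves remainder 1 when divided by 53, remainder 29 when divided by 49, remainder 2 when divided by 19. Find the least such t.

28939

The moduli are pairwise coprime; N = 53·49·19 = 49343.
N/53 = 931; 931 ≡ 30 (mod 53); 30·23 ≡ 1, so inverse 23.
N/49 = 1007; 1007 ≡ 27 (mod 49); 27·20 ≡ 1, so inverse 20.
N/19 = 2597; 2597 ≡ 13 (mod 19); 13·3 ≡ 1, so inverse 3.
t ≡ 1·931·23 + 29·1007·20 + 2·2597·3 = 621055.
621055 mod 49343 = 28939.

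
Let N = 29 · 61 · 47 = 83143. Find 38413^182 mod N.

63973

Mod 29: 38413 ≡ 17; by Fermat, exponent reduces to 182 mod 28 = 14; 17^14 ≡ 28 (mod 29).
Mod 61: 38413 ≡ 44; by Fermat, exponent reduces to 182 mod 60 = 2; 44^2 ≡ 45 (mod 61).
Mod 47: 38413 ≡ 14; by Fermat, exponent reduces to 182 mod 46 = 44; 14^44 ≡ 6 (mod 47).
Combine by CRT: x ≡ 28 (mod 29), x ≡ 45 (mod 61), x ≡ 6 (mod 47) ⇒ x ≡ 63973 (mod 83143).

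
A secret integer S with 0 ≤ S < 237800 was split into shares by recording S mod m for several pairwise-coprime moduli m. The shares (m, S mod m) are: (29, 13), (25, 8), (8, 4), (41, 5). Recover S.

56708

From S ≡ 13 (mod 29) write S = 13 + 29t. Substituting into S ≡ 8 (mod 25) gives 29t ≡ 20 (mod 25), and since 4⁻¹ ≡ 19 (mod 25), t ≡ 5. Hence S ≡ 13 + 29·5 = 158 (mod 725).
From S ≡ 158 (mod 725) write S = 158 + 725t. Substituting into S ≡ 4 (mod 8) gives 725t ≡ 6 (mod 8), and since 5⁻¹ ≡ 5 (mod 8), t ≡ 6. Hence S ≡ 158 + 725·6 = 4508 (mod 5800).
From S ≡ 4508 (mod 5800) write S = 4508 + 5800t. Substituting into S ≡ 5 (mod 41) gives 5800t ≡ 7 (mod 41), and since 19⁻¹ ≡ 13 (mod 41), t ≡ 9. Hence S ≡ 4508 + 5800·9 = 56708 (mod 237800).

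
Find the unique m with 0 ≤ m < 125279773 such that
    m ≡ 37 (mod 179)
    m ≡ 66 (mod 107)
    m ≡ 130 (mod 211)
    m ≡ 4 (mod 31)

From m ≡ 37 (mod 179) write m = 37 + 179t. Substituting into m ≡ 66 (mod 107) gives 179t ≡ 29 (mod 107), and since 72⁻¹ ≡ 55 (mod 107), t ≡ 97. Hence m ≡ 37 + 179·97 = 17400 (mod 19153).
From m ≡ 17400 (mod 19153) write m = 17400 + 19153t. Substituting into m ≡ 130 (mod 211) gives 19153t ≡ 32 (mod 211), and since 163⁻¹ ≡ 189 (mod 211), t ≡ 140. Hence m ≡ 17400 + 19153·140 = 2698820 (mod 4041283).
From m ≡ 2698820 (mod 4041283) write m = 2698820 + 4041283t. Substituting into m ≡ 4 (mod 31) gives 4041283t ≡ 13 (mod 31), and since 30⁻¹ ≡ 30 (mod 31), t ≡ 18. Hence m ≡ 2698820 + 4041283·18 = 75441914 (mod 125279773).

75441914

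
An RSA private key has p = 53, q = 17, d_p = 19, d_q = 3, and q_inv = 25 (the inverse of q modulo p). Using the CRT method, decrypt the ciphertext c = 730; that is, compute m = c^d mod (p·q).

m₁ = c^(d_p) mod p: c ≡ 41 (mod 53), and 41^19 mod 53 = 33.
m₂ = c^(d_q) mod q: c ≡ 16 (mod 17), and 16^3 mod 17 = 16.
h = q_inv·(m₁ − m₂) mod p = 25·(33 − 16) mod 53 = 1.
m = m₂ + h·q = 16 + 1·17 = 33.

33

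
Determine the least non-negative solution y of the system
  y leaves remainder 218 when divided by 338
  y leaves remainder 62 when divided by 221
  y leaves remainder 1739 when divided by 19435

Combine the congruences pairwise.
gcd(338, 221) = 13 and 13 | (62 − 218), so the pair is consistent; merging gives y ≡ 3598 (mod 5746), where 5746 = lcm(338, 221).
gcd(5746, 19435) = 169 and 169 | (1739 − 3598), so the pair is consistent; merging gives y ≡ 526484 (mod 660790), where 660790 = lcm(5746, 19435).
The solution is unique modulo lcm(338, 221, 19435) = 660790.

526484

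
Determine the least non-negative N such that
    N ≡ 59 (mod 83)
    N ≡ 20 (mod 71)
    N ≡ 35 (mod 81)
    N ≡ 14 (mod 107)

38609252

The moduli are pairwise coprime; M = 83·71·81·107 = 51074631.
M/83 = 615357; 615357 ≡ 78 (mod 83); 78·33 ≡ 1, so inverse 33.
M/71 = 719361; 719361 ≡ 60 (mod 71); 60·58 ≡ 1, so inverse 58.
M/81 = 630551; 630551 ≡ 47 (mod 81); 47·50 ≡ 1, so inverse 50.
M/107 = 477333; 477333 ≡ 6 (mod 107); 6·18 ≡ 1, so inverse 18.
N ≡ 59·615357·33 + 20·719361·58 + 35·630551·50 + 14·477333·18 = 3256311005.
3256311005 mod 51074631 = 38609252.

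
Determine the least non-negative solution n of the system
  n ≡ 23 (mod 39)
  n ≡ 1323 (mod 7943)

9266

gcd(39, 7943) = 13 and 13 | (1323 − 23), so the pair is consistent; merging gives n ≡ 9266 (mod 23829), where 23829 = lcm(39, 7943).
The solution is unique modulo lcm(39, 7943) = 23829.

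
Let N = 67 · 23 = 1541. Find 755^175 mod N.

385

Mod 67: 755 ≡ 18; by Fermat, exponent reduces to 175 mod 66 = 43; 18^43 ≡ 50 (mod 67).
Mod 23: 755 ≡ 19; by Fermat, exponent reduces to 175 mod 22 = 21; 19^21 ≡ 17 (mod 23).
Combine by CRT: x ≡ 50 (mod 67), x ≡ 17 (mod 23) ⇒ x ≡ 385 (mod 1541).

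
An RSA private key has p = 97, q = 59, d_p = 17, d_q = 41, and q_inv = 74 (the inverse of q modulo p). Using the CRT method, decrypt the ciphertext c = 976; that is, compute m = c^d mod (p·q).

1471

m₁ = c^(d_p) mod p: c ≡ 6 (mod 97), and 6^17 mod 97 = 16.
m₂ = c^(d_q) mod q: c ≡ 32 (mod 59), and 32^41 mod 59 = 55.
h = q_inv·(m₁ − m₂) mod p = 74·(16 − 55) mod 97 = 24.
m = m₂ + h·q = 55 + 24·59 = 1471.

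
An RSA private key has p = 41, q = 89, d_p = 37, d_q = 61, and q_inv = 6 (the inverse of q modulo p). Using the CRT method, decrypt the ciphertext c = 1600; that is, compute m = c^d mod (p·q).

m₁ = c^(d_p) mod p: c ≡ 1 (mod 41), and 1^37 mod 41 = 1.
m₂ = c^(d_q) mod q: c ≡ 87 (mod 89), and 87^61 mod 89 = 25.
h = q_inv·(m₁ − m₂) mod p = 6·(1 − 25) mod 41 = 20.
m = m₂ + h·q = 25 + 20·89 = 1805.

1805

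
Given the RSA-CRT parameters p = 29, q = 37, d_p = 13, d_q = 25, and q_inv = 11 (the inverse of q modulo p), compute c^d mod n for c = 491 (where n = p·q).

972

m₁ = c^(d_p) mod p: c ≡ 27 (mod 29), and 27^13 mod 29 = 15.
m₂ = c^(d_q) mod q: c ≡ 10 (mod 37), and 10^25 mod 37 = 10.
h = q_inv·(m₁ − m₂) mod p = 11·(15 − 10) mod 29 = 26.
m = m₂ + h·q = 10 + 26·37 = 972.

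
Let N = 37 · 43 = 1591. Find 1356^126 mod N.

517

Mod 37: 1356 ≡ 24; by Fermat, exponent reduces to 126 mod 36 = 18; 24^18 ≡ 36 (mod 37).
Mod 43: 1356 ≡ 23; since 42 | 126, by Fermat 23^126 ≡ 1 (mod 43).
Combine by CRT: x ≡ 36 (mod 37), x ≡ 1 (mod 43) ⇒ x ≡ 517 (mod 1591).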